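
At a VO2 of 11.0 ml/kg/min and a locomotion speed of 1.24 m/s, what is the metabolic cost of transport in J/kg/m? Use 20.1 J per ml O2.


Power per kg = VO2 * 20.1 / 60
Power per kg = 11.0 * 20.1 / 60 = 3.6850 W/kg
Cost = power_per_kg / speed
Cost = 3.6850 / 1.24
Cost = 2.9718


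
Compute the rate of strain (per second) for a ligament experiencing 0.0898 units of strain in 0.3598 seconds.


strain_rate = delta_strain / delta_t
strain_rate = 0.0898 / 0.3598
strain_rate = 0.2496


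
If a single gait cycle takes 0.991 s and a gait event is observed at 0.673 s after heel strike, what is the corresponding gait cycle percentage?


pct = (event_time / cycle_time) * 100
pct = (0.673 / 0.991) * 100
ratio = 0.6791
pct = 67.9112


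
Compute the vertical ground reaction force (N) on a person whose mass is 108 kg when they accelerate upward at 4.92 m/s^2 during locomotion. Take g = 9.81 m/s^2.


GRF = m * (g + a)
GRF = 108 * (9.81 + 4.92)
GRF = 108 * 14.7300
GRF = 1590.8400


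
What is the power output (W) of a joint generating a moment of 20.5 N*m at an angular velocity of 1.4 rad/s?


P = M * omega
P = 20.5 * 1.4
P = 28.7000


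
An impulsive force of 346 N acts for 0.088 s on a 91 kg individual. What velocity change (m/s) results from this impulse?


J = F * dt = 346 * 0.088 = 30.4480 N*s
delta_v = J / m
delta_v = 30.4480 / 91
delta_v = 0.3346


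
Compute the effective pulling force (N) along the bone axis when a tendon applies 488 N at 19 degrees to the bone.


F_eff = F_tendon * cos(theta)
theta = 19 deg = 0.3316 rad
cos(theta) = 0.9455
F_eff = 488 * 0.9455
F_eff = 461.4131


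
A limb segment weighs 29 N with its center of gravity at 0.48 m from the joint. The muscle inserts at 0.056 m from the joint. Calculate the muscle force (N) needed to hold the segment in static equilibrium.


F_muscle = W * d_load / d_muscle
F_muscle = 29 * 0.48 / 0.056
Numerator = 13.9200
F_muscle = 248.5714


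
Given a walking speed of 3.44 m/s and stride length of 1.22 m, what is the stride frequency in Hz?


f = v / stride_length
f = 3.44 / 1.22
f = 2.8197


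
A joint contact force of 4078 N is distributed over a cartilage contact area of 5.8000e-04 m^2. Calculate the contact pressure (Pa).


P = F / A
P = 4078 / 5.8000e-04
P = 7.0310e+06


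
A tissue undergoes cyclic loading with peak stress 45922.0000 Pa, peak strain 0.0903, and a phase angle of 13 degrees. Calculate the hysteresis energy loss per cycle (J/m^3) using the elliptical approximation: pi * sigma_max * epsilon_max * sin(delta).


E_loss = pi * sigma_max * epsilon_max * sin(delta)
delta = 13 deg = 0.2269 rad
sin(delta) = 0.2250
E_loss = pi * 45922.0000 * 0.0903 * 0.2250
E_loss = 2930.5319


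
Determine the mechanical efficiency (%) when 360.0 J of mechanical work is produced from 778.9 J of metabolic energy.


eta = (W_mech / E_meta) * 100
eta = (360.0 / 778.9) * 100
ratio = 0.4622
eta = 46.2190


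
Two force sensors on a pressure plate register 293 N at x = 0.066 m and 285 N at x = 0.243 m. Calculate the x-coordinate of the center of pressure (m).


COP_x = (F1*x1 + F2*x2) / (F1 + F2)
COP_x = (293*0.066 + 285*0.243) / (293 + 285)
Numerator = 88.5930
Denominator = 578
COP_x = 0.1533


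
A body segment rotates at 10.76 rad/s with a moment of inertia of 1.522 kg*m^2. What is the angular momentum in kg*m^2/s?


L = I * omega
L = 1.522 * 10.76
L = 16.3767


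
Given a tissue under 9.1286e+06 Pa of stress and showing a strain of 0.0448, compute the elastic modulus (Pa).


E = stress / strain
E = 9.1286e+06 / 0.0448
E = 2.0376e+08


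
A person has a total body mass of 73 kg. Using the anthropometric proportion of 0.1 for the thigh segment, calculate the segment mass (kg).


m_segment = body_mass * fraction
m_segment = 73 * 0.1
m_segment = 7.3000


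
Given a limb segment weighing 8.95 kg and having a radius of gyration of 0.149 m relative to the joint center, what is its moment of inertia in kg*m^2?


I = m * k^2
I = 8.95 * 0.149^2
k^2 = 0.0222
I = 0.1987


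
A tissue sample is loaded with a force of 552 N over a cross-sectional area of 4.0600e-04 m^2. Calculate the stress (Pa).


stress = F / A
stress = 552 / 4.0600e-04
stress = 1.3596e+06


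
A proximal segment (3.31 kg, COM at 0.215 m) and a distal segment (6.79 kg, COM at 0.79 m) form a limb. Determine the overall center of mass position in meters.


COM = (m1*x1 + m2*x2) / (m1 + m2)
COM = (3.31*0.215 + 6.79*0.79) / (3.31 + 6.79)
Numerator = 6.0758
Denominator = 10.1000
COM = 0.6016


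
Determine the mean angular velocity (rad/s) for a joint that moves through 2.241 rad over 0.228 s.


omega = delta_theta / delta_t
omega = 2.241 / 0.228
omega = 9.8289


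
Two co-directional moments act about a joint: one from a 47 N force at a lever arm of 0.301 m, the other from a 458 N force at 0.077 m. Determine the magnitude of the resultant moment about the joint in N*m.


M = F1 * d1 + F2 * d2
M = 47 * 0.301 + 458 * 0.077
M = 14.1470 + 35.2660
M = 49.4130


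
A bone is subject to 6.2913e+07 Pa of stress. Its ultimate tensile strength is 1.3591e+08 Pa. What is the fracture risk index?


FRI = applied / ultimate
FRI = 6.2913e+07 / 1.3591e+08
FRI = 0.4629


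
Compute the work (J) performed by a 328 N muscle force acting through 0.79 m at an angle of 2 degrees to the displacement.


W = F * d * cos(theta)
theta = 2 deg = 0.0349 rad
cos(theta) = 0.9994
W = 328 * 0.79 * 0.9994
W = 258.9622


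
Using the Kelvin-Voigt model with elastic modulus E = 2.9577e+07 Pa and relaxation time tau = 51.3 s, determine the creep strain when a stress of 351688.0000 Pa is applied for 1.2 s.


epsilon(t) = (sigma/E) * (1 - exp(-t/tau))
sigma/E = 351688.0000 / 2.9577e+07 = 0.0119
exp(-t/tau) = exp(-1.2 / 51.3) = 0.9769
epsilon = 0.0119 * (1 - 0.9769)
epsilon = 2.7491e-04


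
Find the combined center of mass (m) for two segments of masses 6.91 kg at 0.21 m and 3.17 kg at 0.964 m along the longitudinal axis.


COM = (m1*x1 + m2*x2) / (m1 + m2)
COM = (6.91*0.21 + 3.17*0.964) / (6.91 + 3.17)
Numerator = 4.5070
Denominator = 10.0800
COM = 0.4471


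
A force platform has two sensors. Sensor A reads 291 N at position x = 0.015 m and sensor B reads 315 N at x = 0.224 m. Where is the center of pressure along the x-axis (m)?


COP_x = (F1*x1 + F2*x2) / (F1 + F2)
COP_x = (291*0.015 + 315*0.224) / (291 + 315)
Numerator = 74.9250
Denominator = 606
COP_x = 0.1236


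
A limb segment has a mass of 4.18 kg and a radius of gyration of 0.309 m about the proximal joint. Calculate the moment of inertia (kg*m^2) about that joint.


I = m * k^2
I = 4.18 * 0.309^2
k^2 = 0.0955
I = 0.3991


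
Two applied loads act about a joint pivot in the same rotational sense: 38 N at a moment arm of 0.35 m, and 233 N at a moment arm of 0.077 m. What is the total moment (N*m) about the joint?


M = F1 * d1 + F2 * d2
M = 38 * 0.35 + 233 * 0.077
M = 13.3000 + 17.9410
M = 31.2410


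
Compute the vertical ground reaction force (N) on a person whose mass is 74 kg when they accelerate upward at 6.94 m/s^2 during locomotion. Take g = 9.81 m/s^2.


GRF = m * (g + a)
GRF = 74 * (9.81 + 6.94)
GRF = 74 * 16.7500
GRF = 1239.5000


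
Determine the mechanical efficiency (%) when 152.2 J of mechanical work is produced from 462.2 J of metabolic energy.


eta = (W_mech / E_meta) * 100
eta = (152.2 / 462.2) * 100
ratio = 0.3293
eta = 32.9295


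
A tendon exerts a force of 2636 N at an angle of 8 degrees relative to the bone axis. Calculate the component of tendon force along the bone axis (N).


F_eff = F_tendon * cos(theta)
theta = 8 deg = 0.1396 rad
cos(theta) = 0.9903
F_eff = 2636 * 0.9903
F_eff = 2610.3466


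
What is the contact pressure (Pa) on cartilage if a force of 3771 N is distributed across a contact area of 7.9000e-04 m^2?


P = F / A
P = 3771 / 7.9000e-04
P = 4.7734e+06


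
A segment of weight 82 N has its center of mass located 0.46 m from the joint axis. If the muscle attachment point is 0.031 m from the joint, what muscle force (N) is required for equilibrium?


F_muscle = W * d_load / d_muscle
F_muscle = 82 * 0.46 / 0.031
Numerator = 37.7200
F_muscle = 1216.7742


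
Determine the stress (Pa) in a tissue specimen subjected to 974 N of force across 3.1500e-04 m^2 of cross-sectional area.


stress = F / A
stress = 974 / 3.1500e-04
stress = 3.0921e+06


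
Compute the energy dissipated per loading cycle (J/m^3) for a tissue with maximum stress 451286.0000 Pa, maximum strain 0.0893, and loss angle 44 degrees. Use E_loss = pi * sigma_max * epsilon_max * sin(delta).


E_loss = pi * sigma_max * epsilon_max * sin(delta)
delta = 44 deg = 0.7679 rad
sin(delta) = 0.6947
E_loss = pi * 451286.0000 * 0.0893 * 0.6947
E_loss = 87947.6958


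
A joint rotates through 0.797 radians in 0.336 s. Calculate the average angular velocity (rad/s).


omega = delta_theta / delta_t
omega = 0.797 / 0.336
omega = 2.3720


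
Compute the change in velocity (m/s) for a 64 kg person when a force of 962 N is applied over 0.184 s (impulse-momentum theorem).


J = F * dt = 962 * 0.184 = 177.0080 N*s
delta_v = J / m
delta_v = 177.0080 / 64
delta_v = 2.7658


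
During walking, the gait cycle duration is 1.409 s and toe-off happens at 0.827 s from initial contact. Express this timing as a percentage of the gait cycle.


pct = (event_time / cycle_time) * 100
pct = (0.827 / 1.409) * 100
ratio = 0.5869
pct = 58.6941


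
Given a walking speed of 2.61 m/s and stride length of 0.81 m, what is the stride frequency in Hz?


f = v / stride_length
f = 2.61 / 0.81
f = 3.2222


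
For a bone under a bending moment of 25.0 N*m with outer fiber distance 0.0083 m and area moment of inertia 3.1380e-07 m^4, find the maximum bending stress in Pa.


sigma = M * c / I
sigma = 25.0 * 0.0083 / 3.1380e-07
M * c = 0.2075
sigma = 661249.2033


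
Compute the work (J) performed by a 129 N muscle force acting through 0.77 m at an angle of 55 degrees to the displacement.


W = F * d * cos(theta)
theta = 55 deg = 0.9599 rad
cos(theta) = 0.5736
W = 129 * 0.77 * 0.5736
W = 56.9733


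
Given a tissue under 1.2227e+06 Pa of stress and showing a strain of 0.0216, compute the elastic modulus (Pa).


E = stress / strain
E = 1.2227e+06 / 0.0216
E = 5.6606e+07


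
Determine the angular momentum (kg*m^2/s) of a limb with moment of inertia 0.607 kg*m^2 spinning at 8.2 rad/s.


L = I * omega
L = 0.607 * 8.2
L = 4.9774


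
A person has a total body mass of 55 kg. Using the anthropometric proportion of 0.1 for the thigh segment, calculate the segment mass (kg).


m_segment = body_mass * fraction
m_segment = 55 * 0.1
m_segment = 5.5000


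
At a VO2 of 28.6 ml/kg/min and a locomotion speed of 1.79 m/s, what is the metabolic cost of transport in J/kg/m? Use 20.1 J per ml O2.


Power per kg = VO2 * 20.1 / 60
Power per kg = 28.6 * 20.1 / 60 = 9.5810 W/kg
Cost = power_per_kg / speed
Cost = 9.5810 / 1.79
Cost = 5.3525


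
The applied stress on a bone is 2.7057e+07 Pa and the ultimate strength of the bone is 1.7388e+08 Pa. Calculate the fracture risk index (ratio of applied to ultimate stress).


FRI = applied / ultimate
FRI = 2.7057e+07 / 1.7388e+08
FRI = 0.1556


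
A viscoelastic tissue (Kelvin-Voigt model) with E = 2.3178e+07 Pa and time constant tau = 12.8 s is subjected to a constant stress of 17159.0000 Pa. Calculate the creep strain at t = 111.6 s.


epsilon(t) = (sigma/E) * (1 - exp(-t/tau))
sigma/E = 17159.0000 / 2.3178e+07 = 7.4031e-04
exp(-t/tau) = exp(-111.6 / 12.8) = 1.6349e-04
epsilon = 7.4031e-04 * (1 - 1.6349e-04)
epsilon = 7.4019e-04


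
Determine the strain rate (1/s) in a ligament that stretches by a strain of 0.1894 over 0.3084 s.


strain_rate = delta_strain / delta_t
strain_rate = 0.1894 / 0.3084
strain_rate = 0.6141


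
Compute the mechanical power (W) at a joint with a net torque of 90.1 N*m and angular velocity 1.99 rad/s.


P = M * omega
P = 90.1 * 1.99
P = 179.2990


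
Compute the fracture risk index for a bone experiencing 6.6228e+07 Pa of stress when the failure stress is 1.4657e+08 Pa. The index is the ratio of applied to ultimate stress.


FRI = applied / ultimate
FRI = 6.6228e+07 / 1.4657e+08
FRI = 0.4519


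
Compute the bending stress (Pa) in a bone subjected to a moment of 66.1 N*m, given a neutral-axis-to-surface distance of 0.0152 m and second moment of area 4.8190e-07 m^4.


sigma = M * c / I
sigma = 66.1 * 0.0152 / 4.8190e-07
M * c = 1.0047
sigma = 2.0849e+06


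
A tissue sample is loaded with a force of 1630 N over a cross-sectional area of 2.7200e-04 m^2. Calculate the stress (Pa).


stress = F / A
stress = 1630 / 2.7200e-04
stress = 5.9926e+06


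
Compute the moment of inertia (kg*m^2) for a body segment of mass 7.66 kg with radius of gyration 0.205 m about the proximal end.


I = m * k^2
I = 7.66 * 0.205^2
k^2 = 0.0420
I = 0.3219


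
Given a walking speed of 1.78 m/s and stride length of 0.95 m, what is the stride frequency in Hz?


f = v / stride_length
f = 1.78 / 0.95
f = 1.8737


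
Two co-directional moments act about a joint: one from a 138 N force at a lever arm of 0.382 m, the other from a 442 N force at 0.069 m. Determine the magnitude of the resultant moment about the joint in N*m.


M = F1 * d1 + F2 * d2
M = 138 * 0.382 + 442 * 0.069
M = 52.7160 + 30.4980
M = 83.2140


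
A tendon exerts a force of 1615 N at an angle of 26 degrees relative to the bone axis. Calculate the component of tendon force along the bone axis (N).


F_eff = F_tendon * cos(theta)
theta = 26 deg = 0.4538 rad
cos(theta) = 0.8988
F_eff = 1615 * 0.8988
F_eff = 1451.5524


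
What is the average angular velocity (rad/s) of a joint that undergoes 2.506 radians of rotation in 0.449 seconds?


omega = delta_theta / delta_t
omega = 2.506 / 0.449
omega = 5.5813


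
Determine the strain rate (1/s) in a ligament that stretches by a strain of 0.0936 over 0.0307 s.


strain_rate = delta_strain / delta_t
strain_rate = 0.0936 / 0.0307
strain_rate = 3.0489


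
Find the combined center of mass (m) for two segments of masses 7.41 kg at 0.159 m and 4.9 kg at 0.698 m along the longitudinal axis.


COM = (m1*x1 + m2*x2) / (m1 + m2)
COM = (7.41*0.159 + 4.9*0.698) / (7.41 + 4.9)
Numerator = 4.5984
Denominator = 12.3100
COM = 0.3735


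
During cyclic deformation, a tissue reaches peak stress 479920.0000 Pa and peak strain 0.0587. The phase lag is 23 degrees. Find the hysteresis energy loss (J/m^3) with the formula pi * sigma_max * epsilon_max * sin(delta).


E_loss = pi * sigma_max * epsilon_max * sin(delta)
delta = 23 deg = 0.4014 rad
sin(delta) = 0.3907
E_loss = pi * 479920.0000 * 0.0587 * 0.3907
E_loss = 34580.7839


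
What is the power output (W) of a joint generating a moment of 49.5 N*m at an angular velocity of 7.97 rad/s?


P = M * omega
P = 49.5 * 7.97
P = 394.5150


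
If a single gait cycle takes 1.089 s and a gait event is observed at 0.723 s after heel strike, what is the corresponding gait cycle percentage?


pct = (event_time / cycle_time) * 100
pct = (0.723 / 1.089) * 100
ratio = 0.6639
pct = 66.3912


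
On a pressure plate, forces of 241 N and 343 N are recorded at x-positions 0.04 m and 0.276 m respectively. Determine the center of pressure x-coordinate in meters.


COP_x = (F1*x1 + F2*x2) / (F1 + F2)
COP_x = (241*0.04 + 343*0.276) / (241 + 343)
Numerator = 104.3080
Denominator = 584
COP_x = 0.1786


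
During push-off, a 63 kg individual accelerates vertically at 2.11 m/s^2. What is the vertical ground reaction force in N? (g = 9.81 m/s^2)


GRF = m * (g + a)
GRF = 63 * (9.81 + 2.11)
GRF = 63 * 11.9200
GRF = 750.9600


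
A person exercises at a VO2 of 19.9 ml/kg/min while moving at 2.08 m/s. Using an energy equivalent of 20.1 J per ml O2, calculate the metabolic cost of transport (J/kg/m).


Power per kg = VO2 * 20.1 / 60
Power per kg = 19.9 * 20.1 / 60 = 6.6665 W/kg
Cost = power_per_kg / speed
Cost = 6.6665 / 2.08
Cost = 3.2050


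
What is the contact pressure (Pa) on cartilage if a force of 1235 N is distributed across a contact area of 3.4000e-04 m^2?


P = F / A
P = 1235 / 3.4000e-04
P = 3.6324e+06


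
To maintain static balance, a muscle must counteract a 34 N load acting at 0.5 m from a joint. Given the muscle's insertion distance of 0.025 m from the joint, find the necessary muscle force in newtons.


F_muscle = W * d_load / d_muscle
F_muscle = 34 * 0.5 / 0.025
Numerator = 17.0000
F_muscle = 680.0000


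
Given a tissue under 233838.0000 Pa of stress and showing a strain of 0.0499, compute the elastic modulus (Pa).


E = stress / strain
E = 233838.0000 / 0.0499
E = 4.6861e+06


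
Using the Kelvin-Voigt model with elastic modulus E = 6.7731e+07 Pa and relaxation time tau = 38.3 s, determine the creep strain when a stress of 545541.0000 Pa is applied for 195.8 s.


epsilon(t) = (sigma/E) * (1 - exp(-t/tau))
sigma/E = 545541.0000 / 6.7731e+07 = 0.0081
exp(-t/tau) = exp(-195.8 / 38.3) = 0.0060
epsilon = 0.0081 * (1 - 0.0060)
epsilon = 0.0080


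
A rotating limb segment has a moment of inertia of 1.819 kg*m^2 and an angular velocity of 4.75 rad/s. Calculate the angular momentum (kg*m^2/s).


L = I * omega
L = 1.819 * 4.75
L = 8.6402


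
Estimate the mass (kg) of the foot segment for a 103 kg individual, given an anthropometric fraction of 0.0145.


m_segment = body_mass * fraction
m_segment = 103 * 0.0145
m_segment = 1.4935


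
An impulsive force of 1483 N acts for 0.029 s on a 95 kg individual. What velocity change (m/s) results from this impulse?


J = F * dt = 1483 * 0.029 = 43.0070 N*s
delta_v = J / m
delta_v = 43.0070 / 95
delta_v = 0.4527


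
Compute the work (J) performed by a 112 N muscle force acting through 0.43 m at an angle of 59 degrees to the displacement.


W = F * d * cos(theta)
theta = 59 deg = 1.0297 rad
cos(theta) = 0.5150
W = 112 * 0.43 * 0.5150
W = 24.8042


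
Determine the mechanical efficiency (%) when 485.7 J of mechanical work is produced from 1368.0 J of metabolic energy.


eta = (W_mech / E_meta) * 100
eta = (485.7 / 1368.0) * 100
ratio = 0.3550
eta = 35.5044


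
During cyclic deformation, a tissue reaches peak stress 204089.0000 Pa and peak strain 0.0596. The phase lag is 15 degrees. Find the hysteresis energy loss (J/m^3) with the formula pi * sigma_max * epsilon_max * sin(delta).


E_loss = pi * sigma_max * epsilon_max * sin(delta)
delta = 15 deg = 0.2618 rad
sin(delta) = 0.2588
E_loss = pi * 204089.0000 * 0.0596 * 0.2588
E_loss = 9890.3568


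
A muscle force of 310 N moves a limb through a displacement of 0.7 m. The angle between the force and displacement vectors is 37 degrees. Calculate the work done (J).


W = F * d * cos(theta)
theta = 37 deg = 0.6458 rad
cos(theta) = 0.7986
W = 310 * 0.7 * 0.7986
W = 173.3039


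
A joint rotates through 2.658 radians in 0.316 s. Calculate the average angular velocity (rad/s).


omega = delta_theta / delta_t
omega = 2.658 / 0.316
omega = 8.4114


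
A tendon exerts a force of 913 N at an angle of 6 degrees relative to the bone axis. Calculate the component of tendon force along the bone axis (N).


F_eff = F_tendon * cos(theta)
theta = 6 deg = 0.1047 rad
cos(theta) = 0.9945
F_eff = 913 * 0.9945
F_eff = 907.9985


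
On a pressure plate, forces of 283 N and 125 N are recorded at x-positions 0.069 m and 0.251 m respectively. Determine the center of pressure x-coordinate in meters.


COP_x = (F1*x1 + F2*x2) / (F1 + F2)
COP_x = (283*0.069 + 125*0.251) / (283 + 125)
Numerator = 50.9020
Denominator = 408
COP_x = 0.1248


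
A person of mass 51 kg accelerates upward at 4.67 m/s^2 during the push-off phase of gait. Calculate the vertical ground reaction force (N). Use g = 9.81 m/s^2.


GRF = m * (g + a)
GRF = 51 * (9.81 + 4.67)
GRF = 51 * 14.4800
GRF = 738.4800


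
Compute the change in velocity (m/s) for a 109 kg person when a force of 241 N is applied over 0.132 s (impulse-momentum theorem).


J = F * dt = 241 * 0.132 = 31.8120 N*s
delta_v = J / m
delta_v = 31.8120 / 109
delta_v = 0.2919


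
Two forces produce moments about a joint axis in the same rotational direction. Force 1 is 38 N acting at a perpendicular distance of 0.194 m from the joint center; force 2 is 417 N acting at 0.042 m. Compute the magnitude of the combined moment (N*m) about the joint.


M = F1 * d1 + F2 * d2
M = 38 * 0.194 + 417 * 0.042
M = 7.3720 + 17.5140
M = 24.8860


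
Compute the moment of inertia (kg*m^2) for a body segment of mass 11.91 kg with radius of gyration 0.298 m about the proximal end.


I = m * k^2
I = 11.91 * 0.298^2
k^2 = 0.0888
I = 1.0577


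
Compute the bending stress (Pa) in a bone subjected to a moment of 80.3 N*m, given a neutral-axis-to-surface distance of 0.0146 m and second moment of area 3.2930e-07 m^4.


sigma = M * c / I
sigma = 80.3 * 0.0146 / 3.2930e-07
M * c = 1.1724
sigma = 3.5602e+06


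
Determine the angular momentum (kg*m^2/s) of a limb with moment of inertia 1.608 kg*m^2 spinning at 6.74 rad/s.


L = I * omega
L = 1.608 * 6.74
L = 10.8379


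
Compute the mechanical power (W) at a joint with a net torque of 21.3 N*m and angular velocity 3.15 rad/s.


P = M * omega
P = 21.3 * 3.15
P = 67.0950


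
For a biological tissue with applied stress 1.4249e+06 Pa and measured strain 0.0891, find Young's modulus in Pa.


E = stress / strain
E = 1.4249e+06 / 0.0891
E = 1.5992e+07


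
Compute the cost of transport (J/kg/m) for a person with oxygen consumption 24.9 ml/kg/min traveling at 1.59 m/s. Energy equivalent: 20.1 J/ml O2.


Power per kg = VO2 * 20.1 / 60
Power per kg = 24.9 * 20.1 / 60 = 8.3415 W/kg
Cost = power_per_kg / speed
Cost = 8.3415 / 1.59
Cost = 5.2462


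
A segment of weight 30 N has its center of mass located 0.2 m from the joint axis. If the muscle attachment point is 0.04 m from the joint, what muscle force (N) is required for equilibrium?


F_muscle = W * d_load / d_muscle
F_muscle = 30 * 0.2 / 0.04
Numerator = 6.0000
F_muscle = 150.0000


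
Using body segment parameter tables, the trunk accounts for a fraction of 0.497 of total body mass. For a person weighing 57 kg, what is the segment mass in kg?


m_segment = body_mass * fraction
m_segment = 57 * 0.497
m_segment = 28.3290


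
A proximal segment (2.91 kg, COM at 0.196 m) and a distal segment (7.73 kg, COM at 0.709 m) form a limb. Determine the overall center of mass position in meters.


COM = (m1*x1 + m2*x2) / (m1 + m2)
COM = (2.91*0.196 + 7.73*0.709) / (2.91 + 7.73)
Numerator = 6.0509
Denominator = 10.6400
COM = 0.5687


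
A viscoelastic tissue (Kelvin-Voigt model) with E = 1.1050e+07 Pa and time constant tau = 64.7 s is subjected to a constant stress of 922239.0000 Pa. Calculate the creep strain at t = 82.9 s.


epsilon(t) = (sigma/E) * (1 - exp(-t/tau))
sigma/E = 922239.0000 / 1.1050e+07 = 0.0835
exp(-t/tau) = exp(-82.9 / 64.7) = 0.2777
epsilon = 0.0835 * (1 - 0.2777)
epsilon = 0.0603


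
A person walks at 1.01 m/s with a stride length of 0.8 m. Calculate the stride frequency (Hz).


f = v / stride_length
f = 1.01 / 0.8
f = 1.2625


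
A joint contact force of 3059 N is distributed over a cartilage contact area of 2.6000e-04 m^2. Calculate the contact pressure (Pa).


P = F / A
P = 3059 / 2.6000e-04
P = 1.1765e+07


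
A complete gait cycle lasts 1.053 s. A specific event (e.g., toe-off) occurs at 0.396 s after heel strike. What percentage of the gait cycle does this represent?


pct = (event_time / cycle_time) * 100
pct = (0.396 / 1.053) * 100
ratio = 0.3761
pct = 37.6068


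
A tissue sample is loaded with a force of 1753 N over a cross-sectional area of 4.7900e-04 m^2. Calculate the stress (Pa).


stress = F / A
stress = 1753 / 4.7900e-04
stress = 3.6597e+06


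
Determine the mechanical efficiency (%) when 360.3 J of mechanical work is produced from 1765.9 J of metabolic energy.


eta = (W_mech / E_meta) * 100
eta = (360.3 / 1765.9) * 100
ratio = 0.2040
eta = 20.4032


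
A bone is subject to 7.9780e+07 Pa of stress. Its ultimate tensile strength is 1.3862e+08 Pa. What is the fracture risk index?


FRI = applied / ultimate
FRI = 7.9780e+07 / 1.3862e+08
FRI = 0.5755


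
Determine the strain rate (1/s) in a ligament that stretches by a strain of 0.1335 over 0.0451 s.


strain_rate = delta_strain / delta_t
strain_rate = 0.1335 / 0.0451
strain_rate = 2.9601


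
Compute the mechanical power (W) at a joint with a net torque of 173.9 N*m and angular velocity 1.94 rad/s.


P = M * omega
P = 173.9 * 1.94
P = 337.3660


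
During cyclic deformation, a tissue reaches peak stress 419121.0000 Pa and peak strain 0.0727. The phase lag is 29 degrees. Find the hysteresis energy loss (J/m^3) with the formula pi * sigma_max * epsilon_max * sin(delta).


E_loss = pi * sigma_max * epsilon_max * sin(delta)
delta = 29 deg = 0.5061 rad
sin(delta) = 0.4848
E_loss = pi * 419121.0000 * 0.0727 * 0.4848
E_loss = 46408.2225


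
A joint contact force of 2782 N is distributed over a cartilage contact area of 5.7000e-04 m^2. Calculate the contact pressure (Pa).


P = F / A
P = 2782 / 5.7000e-04
P = 4.8807e+06


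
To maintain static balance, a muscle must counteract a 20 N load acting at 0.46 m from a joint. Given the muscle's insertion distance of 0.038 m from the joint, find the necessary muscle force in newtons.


F_muscle = W * d_load / d_muscle
F_muscle = 20 * 0.46 / 0.038
Numerator = 9.2000
F_muscle = 242.1053


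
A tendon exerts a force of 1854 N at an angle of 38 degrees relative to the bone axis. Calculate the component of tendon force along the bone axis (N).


F_eff = F_tendon * cos(theta)
theta = 38 deg = 0.6632 rad
cos(theta) = 0.7880
F_eff = 1854 * 0.7880
F_eff = 1460.9719


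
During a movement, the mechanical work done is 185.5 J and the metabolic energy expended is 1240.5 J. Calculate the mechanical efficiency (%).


eta = (W_mech / E_meta) * 100
eta = (185.5 / 1240.5) * 100
ratio = 0.1495
eta = 14.9536


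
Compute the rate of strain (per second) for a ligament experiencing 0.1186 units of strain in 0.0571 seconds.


strain_rate = delta_strain / delta_t
strain_rate = 0.1186 / 0.0571
strain_rate = 2.0771


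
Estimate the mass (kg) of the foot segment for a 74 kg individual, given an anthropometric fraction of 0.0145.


m_segment = body_mass * fraction
m_segment = 74 * 0.0145
m_segment = 1.0730


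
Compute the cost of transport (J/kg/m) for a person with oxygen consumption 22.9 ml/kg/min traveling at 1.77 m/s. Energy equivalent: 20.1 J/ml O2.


Power per kg = VO2 * 20.1 / 60
Power per kg = 22.9 * 20.1 / 60 = 7.6715 W/kg
Cost = power_per_kg / speed
Cost = 7.6715 / 1.77
Cost = 4.3342


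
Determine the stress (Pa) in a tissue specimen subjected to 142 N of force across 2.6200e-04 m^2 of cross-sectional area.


stress = F / A
stress = 142 / 2.6200e-04
stress = 541984.7328


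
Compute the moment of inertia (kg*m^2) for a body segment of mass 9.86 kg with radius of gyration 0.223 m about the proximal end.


I = m * k^2
I = 9.86 * 0.223^2
k^2 = 0.0497
I = 0.4903


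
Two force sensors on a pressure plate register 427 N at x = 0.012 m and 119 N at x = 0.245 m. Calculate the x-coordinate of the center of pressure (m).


COP_x = (F1*x1 + F2*x2) / (F1 + F2)
COP_x = (427*0.012 + 119*0.245) / (427 + 119)
Numerator = 34.2790
Denominator = 546
COP_x = 0.0628


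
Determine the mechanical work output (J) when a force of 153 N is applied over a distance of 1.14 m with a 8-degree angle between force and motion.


W = F * d * cos(theta)
theta = 8 deg = 0.1396 rad
cos(theta) = 0.9903
W = 153 * 1.14 * 0.9903
W = 172.7226


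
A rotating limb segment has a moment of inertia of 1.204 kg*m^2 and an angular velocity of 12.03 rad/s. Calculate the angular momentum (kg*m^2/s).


L = I * omega
L = 1.204 * 12.03
L = 14.4841


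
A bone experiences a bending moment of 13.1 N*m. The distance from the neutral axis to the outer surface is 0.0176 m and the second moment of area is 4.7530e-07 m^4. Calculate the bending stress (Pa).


sigma = M * c / I
sigma = 13.1 * 0.0176 / 4.7530e-07
M * c = 0.2306
sigma = 485083.1054


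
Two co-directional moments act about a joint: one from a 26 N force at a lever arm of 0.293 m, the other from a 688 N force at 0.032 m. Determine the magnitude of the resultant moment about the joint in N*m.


M = F1 * d1 + F2 * d2
M = 26 * 0.293 + 688 * 0.032
M = 7.6180 + 22.0160
M = 29.6340


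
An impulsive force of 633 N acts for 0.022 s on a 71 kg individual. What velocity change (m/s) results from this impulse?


J = F * dt = 633 * 0.022 = 13.9260 N*s
delta_v = J / m
delta_v = 13.9260 / 71
delta_v = 0.1961


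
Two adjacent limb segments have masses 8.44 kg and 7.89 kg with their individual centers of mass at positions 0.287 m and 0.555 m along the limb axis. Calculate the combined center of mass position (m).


COM = (m1*x1 + m2*x2) / (m1 + m2)
COM = (8.44*0.287 + 7.89*0.555) / (8.44 + 7.89)
Numerator = 6.8012
Denominator = 16.3300
COM = 0.4165


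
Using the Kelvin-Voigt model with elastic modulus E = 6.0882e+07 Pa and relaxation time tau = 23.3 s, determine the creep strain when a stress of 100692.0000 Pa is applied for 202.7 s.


epsilon(t) = (sigma/E) * (1 - exp(-t/tau))
sigma/E = 100692.0000 / 6.0882e+07 = 0.0017
exp(-t/tau) = exp(-202.7 / 23.3) = 1.6666e-04
epsilon = 0.0017 * (1 - 1.6666e-04)
epsilon = 0.0017


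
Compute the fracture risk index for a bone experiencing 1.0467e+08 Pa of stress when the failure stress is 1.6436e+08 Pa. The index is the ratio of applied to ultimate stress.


FRI = applied / ultimate
FRI = 1.0467e+08 / 1.6436e+08
FRI = 0.6368


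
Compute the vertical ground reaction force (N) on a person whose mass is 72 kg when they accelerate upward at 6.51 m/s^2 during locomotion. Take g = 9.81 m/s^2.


GRF = m * (g + a)
GRF = 72 * (9.81 + 6.51)
GRF = 72 * 16.3200
GRF = 1175.0400


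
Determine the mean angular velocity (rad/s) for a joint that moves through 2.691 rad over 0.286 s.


omega = delta_theta / delta_t
omega = 2.691 / 0.286
omega = 9.4091


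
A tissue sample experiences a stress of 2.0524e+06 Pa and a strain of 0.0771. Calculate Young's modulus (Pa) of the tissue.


E = stress / strain
E = 2.0524e+06 / 0.0771
E = 2.6620e+07


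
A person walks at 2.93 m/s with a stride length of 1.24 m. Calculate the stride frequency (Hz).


f = v / stride_length
f = 2.93 / 1.24
f = 2.3629


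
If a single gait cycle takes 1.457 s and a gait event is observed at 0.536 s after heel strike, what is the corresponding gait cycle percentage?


pct = (event_time / cycle_time) * 100
pct = (0.536 / 1.457) * 100
ratio = 0.3679
pct = 36.7879


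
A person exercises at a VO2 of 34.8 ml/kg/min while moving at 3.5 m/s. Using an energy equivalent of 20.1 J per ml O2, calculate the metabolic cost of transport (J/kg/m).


Power per kg = VO2 * 20.1 / 60
Power per kg = 34.8 * 20.1 / 60 = 11.6580 W/kg
Cost = power_per_kg / speed
Cost = 11.6580 / 3.5
Cost = 3.3309


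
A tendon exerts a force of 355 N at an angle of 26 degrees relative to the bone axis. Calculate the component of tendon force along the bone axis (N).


F_eff = F_tendon * cos(theta)
theta = 26 deg = 0.4538 rad
cos(theta) = 0.8988
F_eff = 355 * 0.8988
F_eff = 319.0719


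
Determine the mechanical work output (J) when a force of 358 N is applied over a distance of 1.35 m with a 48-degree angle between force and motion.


W = F * d * cos(theta)
theta = 48 deg = 0.8378 rad
cos(theta) = 0.6691
W = 358 * 1.35 * 0.6691
W = 323.3908


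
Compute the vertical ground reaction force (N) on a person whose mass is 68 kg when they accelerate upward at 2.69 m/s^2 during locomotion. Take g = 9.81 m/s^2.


GRF = m * (g + a)
GRF = 68 * (9.81 + 2.69)
GRF = 68 * 12.5000
GRF = 850.0000


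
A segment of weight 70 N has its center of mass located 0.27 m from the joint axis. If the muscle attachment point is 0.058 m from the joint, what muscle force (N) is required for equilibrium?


F_muscle = W * d_load / d_muscle
F_muscle = 70 * 0.27 / 0.058
Numerator = 18.9000
F_muscle = 325.8621


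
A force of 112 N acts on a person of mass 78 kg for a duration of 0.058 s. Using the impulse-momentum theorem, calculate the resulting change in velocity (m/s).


J = F * dt = 112 * 0.058 = 6.4960 N*s
delta_v = J / m
delta_v = 6.4960 / 78
delta_v = 0.0833


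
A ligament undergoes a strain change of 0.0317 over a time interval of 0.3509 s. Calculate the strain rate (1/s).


strain_rate = delta_strain / delta_t
strain_rate = 0.0317 / 0.3509
strain_rate = 0.0903


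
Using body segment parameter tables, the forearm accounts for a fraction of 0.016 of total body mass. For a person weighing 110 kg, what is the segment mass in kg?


m_segment = body_mass * fraction
m_segment = 110 * 0.016
m_segment = 1.7600


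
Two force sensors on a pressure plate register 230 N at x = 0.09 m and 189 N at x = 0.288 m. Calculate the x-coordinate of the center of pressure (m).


COP_x = (F1*x1 + F2*x2) / (F1 + F2)
COP_x = (230*0.09 + 189*0.288) / (230 + 189)
Numerator = 75.1320
Denominator = 419
COP_x = 0.1793


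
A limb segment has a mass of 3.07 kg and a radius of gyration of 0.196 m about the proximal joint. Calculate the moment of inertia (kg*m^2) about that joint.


I = m * k^2
I = 3.07 * 0.196^2
k^2 = 0.0384
I = 0.1179


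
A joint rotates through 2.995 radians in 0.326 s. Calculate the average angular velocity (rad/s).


omega = delta_theta / delta_t
omega = 2.995 / 0.326
omega = 9.1871


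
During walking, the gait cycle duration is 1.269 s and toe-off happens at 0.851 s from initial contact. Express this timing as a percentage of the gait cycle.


pct = (event_time / cycle_time) * 100
pct = (0.851 / 1.269) * 100
ratio = 0.6706
pct = 67.0607


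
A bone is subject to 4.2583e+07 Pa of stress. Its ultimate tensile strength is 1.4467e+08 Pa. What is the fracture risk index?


FRI = applied / ultimate
FRI = 4.2583e+07 / 1.4467e+08
FRI = 0.2943


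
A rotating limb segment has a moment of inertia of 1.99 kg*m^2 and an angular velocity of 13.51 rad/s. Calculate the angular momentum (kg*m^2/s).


L = I * omega
L = 1.99 * 13.51
L = 26.8849


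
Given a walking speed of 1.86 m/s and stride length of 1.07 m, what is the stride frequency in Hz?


f = v / stride_length
f = 1.86 / 1.07
f = 1.7383


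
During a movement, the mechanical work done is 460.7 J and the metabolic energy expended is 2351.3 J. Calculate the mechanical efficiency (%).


eta = (W_mech / E_meta) * 100
eta = (460.7 / 2351.3) * 100
ratio = 0.1959
eta = 19.5934


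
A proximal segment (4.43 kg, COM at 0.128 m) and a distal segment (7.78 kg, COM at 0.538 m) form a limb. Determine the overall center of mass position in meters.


COM = (m1*x1 + m2*x2) / (m1 + m2)
COM = (4.43*0.128 + 7.78*0.538) / (4.43 + 7.78)
Numerator = 4.7527
Denominator = 12.2100
COM = 0.3892


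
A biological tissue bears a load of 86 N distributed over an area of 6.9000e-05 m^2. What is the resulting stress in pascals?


stress = F / A
stress = 86 / 6.9000e-05
stress = 1.2464e+06


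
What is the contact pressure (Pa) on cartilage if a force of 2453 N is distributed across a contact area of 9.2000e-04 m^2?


P = F / A
P = 2453 / 9.2000e-04
P = 2.6663e+06


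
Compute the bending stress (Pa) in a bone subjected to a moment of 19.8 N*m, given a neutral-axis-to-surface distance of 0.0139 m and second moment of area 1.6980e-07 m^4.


sigma = M * c / I
sigma = 19.8 * 0.0139 / 1.6980e-07
M * c = 0.2752
sigma = 1.6208e+06


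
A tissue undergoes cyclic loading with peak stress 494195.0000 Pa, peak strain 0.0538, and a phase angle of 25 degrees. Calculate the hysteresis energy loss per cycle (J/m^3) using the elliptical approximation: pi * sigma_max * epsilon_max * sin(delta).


E_loss = pi * sigma_max * epsilon_max * sin(delta)
delta = 25 deg = 0.4363 rad
sin(delta) = 0.4226
E_loss = pi * 494195.0000 * 0.0538 * 0.4226
E_loss = 35300.3292


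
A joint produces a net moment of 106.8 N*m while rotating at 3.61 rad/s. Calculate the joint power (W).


P = M * omega
P = 106.8 * 3.61
P = 385.5480


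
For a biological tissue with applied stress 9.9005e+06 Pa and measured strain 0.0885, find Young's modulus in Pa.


E = stress / strain
E = 9.9005e+06 / 0.0885
E = 1.1187e+08


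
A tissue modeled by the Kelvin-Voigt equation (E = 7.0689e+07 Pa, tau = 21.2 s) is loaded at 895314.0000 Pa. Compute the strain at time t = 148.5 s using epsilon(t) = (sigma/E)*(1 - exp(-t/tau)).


epsilon(t) = (sigma/E) * (1 - exp(-t/tau))
sigma/E = 895314.0000 / 7.0689e+07 = 0.0127
exp(-t/tau) = exp(-148.5 / 21.2) = 9.0759e-04
epsilon = 0.0127 * (1 - 9.0759e-04)
epsilon = 0.0127


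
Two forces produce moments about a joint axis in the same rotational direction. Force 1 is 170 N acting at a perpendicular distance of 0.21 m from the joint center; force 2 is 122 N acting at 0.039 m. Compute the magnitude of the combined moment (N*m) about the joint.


M = F1 * d1 + F2 * d2
M = 170 * 0.21 + 122 * 0.039
M = 35.7000 + 4.7580
M = 40.4580


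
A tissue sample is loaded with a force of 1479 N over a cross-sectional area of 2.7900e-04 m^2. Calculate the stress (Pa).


stress = F / A
stress = 1479 / 2.7900e-04
stress = 5.3011e+06


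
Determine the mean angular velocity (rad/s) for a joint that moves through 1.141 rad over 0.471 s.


omega = delta_theta / delta_t
omega = 1.141 / 0.471
omega = 2.4225


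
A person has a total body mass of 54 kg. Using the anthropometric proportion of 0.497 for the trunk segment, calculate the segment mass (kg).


m_segment = body_mass * fraction
m_segment = 54 * 0.497
m_segment = 26.8380


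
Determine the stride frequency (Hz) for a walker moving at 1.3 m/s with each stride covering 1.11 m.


f = v / stride_length
f = 1.3 / 1.11
f = 1.1712


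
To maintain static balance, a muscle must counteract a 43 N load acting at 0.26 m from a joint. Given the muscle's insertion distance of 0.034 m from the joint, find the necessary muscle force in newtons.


F_muscle = W * d_load / d_muscle
F_muscle = 43 * 0.26 / 0.034
Numerator = 11.1800
F_muscle = 328.8235


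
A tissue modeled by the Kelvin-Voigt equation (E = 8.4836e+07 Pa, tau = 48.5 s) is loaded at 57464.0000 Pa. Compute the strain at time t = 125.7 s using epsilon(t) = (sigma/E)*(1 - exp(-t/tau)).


epsilon(t) = (sigma/E) * (1 - exp(-t/tau))
sigma/E = 57464.0000 / 8.4836e+07 = 6.7735e-04
exp(-t/tau) = exp(-125.7 / 48.5) = 0.0749
epsilon = 6.7735e-04 * (1 - 0.0749)
epsilon = 6.2663e-04


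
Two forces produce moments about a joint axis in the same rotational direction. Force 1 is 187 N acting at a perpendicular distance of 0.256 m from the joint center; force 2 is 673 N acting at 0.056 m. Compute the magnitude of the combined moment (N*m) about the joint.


M = F1 * d1 + F2 * d2
M = 187 * 0.256 + 673 * 0.056
M = 47.8720 + 37.6880
M = 85.5600


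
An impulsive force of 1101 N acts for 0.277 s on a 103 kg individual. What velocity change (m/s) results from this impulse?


J = F * dt = 1101 * 0.277 = 304.9770 N*s
delta_v = J / m
delta_v = 304.9770 / 103
delta_v = 2.9609


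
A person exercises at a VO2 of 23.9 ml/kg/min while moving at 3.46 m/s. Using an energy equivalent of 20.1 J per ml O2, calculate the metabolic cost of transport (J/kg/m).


Power per kg = VO2 * 20.1 / 60
Power per kg = 23.9 * 20.1 / 60 = 8.0065 W/kg
Cost = power_per_kg / speed
Cost = 8.0065 / 3.46
Cost = 2.3140


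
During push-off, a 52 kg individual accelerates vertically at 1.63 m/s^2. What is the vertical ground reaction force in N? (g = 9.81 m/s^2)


GRF = m * (g + a)
GRF = 52 * (9.81 + 1.63)
GRF = 52 * 11.4400
GRF = 594.8800
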